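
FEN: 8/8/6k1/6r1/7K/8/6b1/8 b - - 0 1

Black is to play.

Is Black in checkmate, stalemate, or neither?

Black to move; black king on g6.
In check: no.
Legal moves for Black include: Kh7, Kg7, Kf7, Kh6, Kf6, Kf5, Rh5+, Rf5, Re5, Rd5, Rc5, Rb5, Ra5, Rg4+, Rg3, Ba8, Bb7, Bc6, ... (list truncated; more exist).
Black has legal moves and is not in check → neither.

neither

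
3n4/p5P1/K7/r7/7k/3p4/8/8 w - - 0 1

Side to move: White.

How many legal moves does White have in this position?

1

White to move; king on a6.
In check: yes, from the black rook on a5.
Legal moves: Kxa5.
Count: 1.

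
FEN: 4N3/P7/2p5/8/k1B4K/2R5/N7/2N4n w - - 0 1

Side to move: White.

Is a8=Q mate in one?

After a8=Q: black king on a4; in check: yes, from the white queen on a8.
King squares — a3: attacked by Rc3; b3: attacked by Nc1; b4: attacked by Na2; a5: attacked by Qa8; b5: attacked by Bc4.
Black has no legal moves → checkmate.

yes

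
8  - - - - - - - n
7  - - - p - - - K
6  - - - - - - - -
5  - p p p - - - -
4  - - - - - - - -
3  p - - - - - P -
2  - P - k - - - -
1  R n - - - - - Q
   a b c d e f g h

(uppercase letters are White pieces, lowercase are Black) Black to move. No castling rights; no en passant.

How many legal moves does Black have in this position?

Black to move; king on d2.
In check: no.
Legal moves: Nf7, Ng6, Ke3, Kd3, Ke2, Kc2, Nc3, axb2, d6, d4, c4, b4, a2.
Count: 13.

13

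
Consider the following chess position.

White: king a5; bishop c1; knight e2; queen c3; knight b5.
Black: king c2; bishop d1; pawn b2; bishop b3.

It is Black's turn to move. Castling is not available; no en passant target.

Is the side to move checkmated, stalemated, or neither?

neither

Black to move; black king on c2.
In check: yes, from the white queen on c3.
Legal moves for Black: Kb1.
Black is in check but has 1 legal move → neither.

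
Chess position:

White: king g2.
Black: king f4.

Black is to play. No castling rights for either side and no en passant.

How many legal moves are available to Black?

Black to move; king on f4.
In check: no.
Legal moves: Kg5, Kf5, Ke5, Kg4, Ke4, Ke3.
Count: 6.

6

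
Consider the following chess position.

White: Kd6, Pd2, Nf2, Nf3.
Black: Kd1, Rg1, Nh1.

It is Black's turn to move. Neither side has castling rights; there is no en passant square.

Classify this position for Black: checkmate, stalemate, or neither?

Black to move; black king on d1.
In check: yes, from the white knight on f2.
Legal moves for Black: Ke2, Kc2, Kc1, Nxf2.
Black is in check but has 4 legal moves → neither.

neither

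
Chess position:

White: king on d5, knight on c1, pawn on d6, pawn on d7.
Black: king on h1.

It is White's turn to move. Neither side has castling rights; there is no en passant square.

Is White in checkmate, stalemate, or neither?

neither

White to move; white king on d5.
In check: no.
Legal moves for White: Ke6, Kc6, Ke5, Kc5, Ke4, Kd4, Kc4, Nd3, Nb3, Ne2, Na2, d8=Q, d8=R, d8=B, d8=N.
White has 15 legal moves and is not in check → neither.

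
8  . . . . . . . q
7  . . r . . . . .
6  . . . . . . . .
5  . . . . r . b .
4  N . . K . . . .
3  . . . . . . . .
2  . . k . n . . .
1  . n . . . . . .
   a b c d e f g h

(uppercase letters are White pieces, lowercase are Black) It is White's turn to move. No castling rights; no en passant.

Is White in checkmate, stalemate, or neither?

checkmate

White to move; white king on d4.
In check: yes, from the black knight on e2.
King squares — c3: attacked by Nb1; d3: attacked by Kc2; e3: attacked by Re5; c4: attacked by Rc7; e4: attacked by Re5; c5: attacked by Re5; d5: attacked by Re5; e5: attacked by Qh8.
Legal moves for White: none.
In check with no legal moves → checkmate.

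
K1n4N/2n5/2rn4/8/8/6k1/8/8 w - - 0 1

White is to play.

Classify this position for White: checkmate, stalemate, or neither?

White to move; white king on a8.
In check: yes, from the black knight on c7.
Legal moves for White: Kb8.
White is in check but has 1 legal move → neither.

neither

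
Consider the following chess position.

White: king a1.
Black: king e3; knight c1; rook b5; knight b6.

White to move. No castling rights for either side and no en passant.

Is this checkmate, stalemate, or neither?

White to move; white king on a1.
In check: no.
King squares — b1: attacked by Rb5; a2: attacked by Nc1; b2: attacked by Rb5.
Legal moves for White: none.
Not in check and no legal moves → stalemate.

stalemate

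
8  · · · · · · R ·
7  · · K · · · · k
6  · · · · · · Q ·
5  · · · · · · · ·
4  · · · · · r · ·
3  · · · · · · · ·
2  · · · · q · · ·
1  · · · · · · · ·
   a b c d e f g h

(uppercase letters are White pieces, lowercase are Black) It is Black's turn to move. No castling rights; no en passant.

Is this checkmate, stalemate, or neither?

checkmate

Black to move; black king on h7.
In check: yes, from the white queen on g6.
King squares — g6: attacked by Rg8; h6: attacked by Qg6; g7: attacked by Qg6; g8: attacked by Qg6; h8: attacked by Rg8.
Legal moves for Black: none.
In check with no legal moves → checkmate.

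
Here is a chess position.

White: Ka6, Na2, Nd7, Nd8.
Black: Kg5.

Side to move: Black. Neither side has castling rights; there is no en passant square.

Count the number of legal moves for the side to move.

7

Black to move; king on g5.
In check: no.
Legal moves: Kh6, Kg6, Kh5, Kf5, Kh4, Kg4, Kf4.
Count: 7.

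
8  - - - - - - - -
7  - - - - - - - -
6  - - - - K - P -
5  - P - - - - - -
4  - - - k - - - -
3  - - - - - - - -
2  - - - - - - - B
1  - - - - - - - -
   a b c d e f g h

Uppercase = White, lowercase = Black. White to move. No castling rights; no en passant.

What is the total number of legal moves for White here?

White to move; king on e6.
In check: no.
Legal moves: Kf7, Ke7, Kd7, Kf6, Kd6, Kf5, Bb8, Bc7, Bd6, Be5+, Bf4, Bg3, Bg1+, g7, b6.
Count: 15.

15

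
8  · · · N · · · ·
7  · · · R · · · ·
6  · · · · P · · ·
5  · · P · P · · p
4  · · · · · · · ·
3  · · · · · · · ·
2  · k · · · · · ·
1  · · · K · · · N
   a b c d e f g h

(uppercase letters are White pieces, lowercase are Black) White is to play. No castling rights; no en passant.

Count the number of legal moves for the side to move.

White to move; king on d1.
In check: no.
Legal moves: Nf7, Nb7, Nc6, Rh7, Rg7, Rf7, Re7, Rc7, Rb7+, Ra7, Rd6, Rd5, Rd4, Rd3, Rd2+, Ng3, Nf2, Ke2, Kd2, Ke1, e7, c6.
Count: 22.

22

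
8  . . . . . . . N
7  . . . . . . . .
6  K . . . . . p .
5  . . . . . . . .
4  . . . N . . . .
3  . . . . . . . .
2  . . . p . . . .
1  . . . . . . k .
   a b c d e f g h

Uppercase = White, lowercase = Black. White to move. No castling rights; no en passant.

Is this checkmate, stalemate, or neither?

White to move; white king on a6.
In check: no.
Legal moves for White: Nf7, Nxg6, Kb7, Ka7, Kb6, Kb5, Ka5, Ne6, Nc6, Nf5, Nb5, Nf3+, Nb3, Ne2+, Nc2.
White has 15 legal moves and is not in check → neither.

neither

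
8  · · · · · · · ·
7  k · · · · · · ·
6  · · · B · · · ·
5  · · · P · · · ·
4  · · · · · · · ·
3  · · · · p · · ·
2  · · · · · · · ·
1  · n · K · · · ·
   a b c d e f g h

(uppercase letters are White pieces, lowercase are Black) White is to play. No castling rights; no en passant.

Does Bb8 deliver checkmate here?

no

After Bb8: black king on a7; in check: yes, from the white bishop on b8.
Black has 5 legal replies: Kxb8, Ka8, Kb7, Kb6, Ka6.
In check but a legal move exists → not checkmate.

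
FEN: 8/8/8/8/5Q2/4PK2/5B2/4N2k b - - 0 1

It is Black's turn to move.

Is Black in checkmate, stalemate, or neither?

Black to move; black king on h1.
In check: no.
King squares — g1: attacked by Bf2; g2: attacked by Ne1; h2: attacked by Qf4.
Legal moves for Black: none.
Not in check and no legal moves → stalemate.

stalemate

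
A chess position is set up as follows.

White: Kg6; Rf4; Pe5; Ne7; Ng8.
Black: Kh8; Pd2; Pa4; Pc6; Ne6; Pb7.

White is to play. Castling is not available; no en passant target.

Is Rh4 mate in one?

yes

After Rh4: black king on h8; in check: yes, from the white rook on h4.
King squares — g7: attacked by Kg6; h7: attacked by Rh4; g8: attacked by Ne7.
Black has no legal moves → checkmate.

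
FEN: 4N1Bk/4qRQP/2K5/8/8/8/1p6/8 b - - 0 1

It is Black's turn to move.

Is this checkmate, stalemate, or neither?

Black to move; black king on h8.
In check: yes, from the white queen on g7.
King squares — g7: attacked by Rf7; h7: attacked by Qg7; g8: attacked by Qg7.
Legal moves for Black: none.
In check with no legal moves → checkmate.

checkmate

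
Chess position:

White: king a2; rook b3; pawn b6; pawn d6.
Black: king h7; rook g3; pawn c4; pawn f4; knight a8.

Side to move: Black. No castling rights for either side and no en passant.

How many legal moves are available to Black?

Black to move; king on h7.
In check: no.
Legal moves: Nc7, Nxb6, Kh8, Kg8, Kg7, Kh6, Kg6, Rg8, Rg7, Rg6, Rg5, Rg4, Rh3, Rf3, Re3, Rd3, Rc3, Rxb3, Rg2+, Rg1, cxb3+, f3, c3.
Count: 23.

23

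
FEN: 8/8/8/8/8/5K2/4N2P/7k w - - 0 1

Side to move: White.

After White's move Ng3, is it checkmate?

no

After Ng3: black king on h1; in check: yes, from the white knight on g3.
Black has 2 legal replies: Kxh2, Kg1.
In check but a legal move exists → not checkmate.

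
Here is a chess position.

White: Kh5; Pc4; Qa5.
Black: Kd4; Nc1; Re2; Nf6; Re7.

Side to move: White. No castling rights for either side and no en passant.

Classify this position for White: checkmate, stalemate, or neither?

White to move; white king on h5.
In check: yes, from the black knight on f6.
Legal moves for White: Kh6, Kg6, Kg5, Kh4.
White is in check but has 4 legal moves → neither.

neither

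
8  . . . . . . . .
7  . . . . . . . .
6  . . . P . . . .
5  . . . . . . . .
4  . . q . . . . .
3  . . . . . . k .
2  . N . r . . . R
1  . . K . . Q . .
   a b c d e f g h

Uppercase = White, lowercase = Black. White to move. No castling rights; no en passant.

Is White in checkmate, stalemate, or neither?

White to move; white king on c1.
In check: yes, from the black queen on c4.
Legal moves for White: Kxd2, Kb1, Nxc4, Qxc4.
White is in check but has 4 legal moves → neither.

neither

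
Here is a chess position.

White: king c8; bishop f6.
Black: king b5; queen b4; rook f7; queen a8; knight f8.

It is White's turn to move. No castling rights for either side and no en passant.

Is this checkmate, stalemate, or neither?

checkmate

White to move; white king on c8.
In check: yes, from the black queen on a8.
King squares — b7: attacked by Rf7; c7: attacked by Rf7; d7: attacked by Rf7; b8: attacked by Qa8; d8: attacked by Qa8.
Legal moves for White: none.
In check with no legal moves → checkmate.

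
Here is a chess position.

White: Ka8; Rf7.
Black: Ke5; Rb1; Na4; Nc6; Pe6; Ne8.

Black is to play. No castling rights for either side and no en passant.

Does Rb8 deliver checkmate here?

yes

After Rb8: white king on a8; in check: yes, from the black rook on b8.
King squares — a7: attacked by Nc6; b7: attacked by Rb8; b8: attacked by Nc6.
White has no legal moves → checkmate.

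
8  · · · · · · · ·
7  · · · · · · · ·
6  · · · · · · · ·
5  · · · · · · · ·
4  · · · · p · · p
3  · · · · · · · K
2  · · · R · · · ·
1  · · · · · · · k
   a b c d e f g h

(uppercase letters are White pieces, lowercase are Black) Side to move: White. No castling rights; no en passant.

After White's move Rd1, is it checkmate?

yes

After Rd1: black king on h1; in check: yes, from the white rook on d1.
King squares — g1: attacked by Rd1; g2: attacked by Kh3; h2: attacked by Kh3.
Black has no legal moves → checkmate.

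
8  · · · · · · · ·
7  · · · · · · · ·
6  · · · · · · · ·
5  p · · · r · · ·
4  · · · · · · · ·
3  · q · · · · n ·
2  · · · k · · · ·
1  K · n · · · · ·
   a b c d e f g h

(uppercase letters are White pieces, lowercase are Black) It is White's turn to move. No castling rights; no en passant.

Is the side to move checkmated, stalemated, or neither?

stalemate

White to move; white king on a1.
In check: no.
King squares — b1: attacked by Qb3; a2: attacked by Nc1; b2: attacked by Qb3.
Legal moves for White: none.
Not in check and no legal moves → stalemate.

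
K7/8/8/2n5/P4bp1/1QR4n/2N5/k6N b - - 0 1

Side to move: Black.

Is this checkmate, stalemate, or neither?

checkmate

Black to move; black king on a1.
In check: yes, from the white knight on c2.
King squares — b1: attacked by Qb3; a2: attacked by Qb3; b2: attacked by Qb3.
Legal moves for Black: none.
In check with no legal moves → checkmate.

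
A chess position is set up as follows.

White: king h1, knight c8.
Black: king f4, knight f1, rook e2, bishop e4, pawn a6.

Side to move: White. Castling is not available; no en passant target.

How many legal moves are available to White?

White to move; king on h1.
In check: yes, from the black bishop on e4.
Legal moves: Kg1.
Count: 1.

1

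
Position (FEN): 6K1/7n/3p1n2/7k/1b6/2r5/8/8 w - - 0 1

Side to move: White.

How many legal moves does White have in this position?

3

White to move; king on g8.
In check: yes, from the black knight on f6.
Legal moves: Kh8, Kg7, Kf7.
Count: 3.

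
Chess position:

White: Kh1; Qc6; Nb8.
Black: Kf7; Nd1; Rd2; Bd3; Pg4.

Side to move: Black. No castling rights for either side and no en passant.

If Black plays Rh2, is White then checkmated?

After Rh2: white king on h1; in check: yes, from the black rook on h2.
White has 2 legal replies: Kxh2, Kg1.
In check but a legal move exists → not checkmate.

no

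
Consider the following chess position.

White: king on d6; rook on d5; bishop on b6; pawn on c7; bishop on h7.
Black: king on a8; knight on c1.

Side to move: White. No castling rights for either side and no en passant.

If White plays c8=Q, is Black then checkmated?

yes

After c8=Q: black king on a8; in check: yes, from the white queen on c8.
King squares — a7: attacked by Bb6; b7: attacked by Qc8; b8: attacked by Qc8.
Black has no legal moves → checkmate.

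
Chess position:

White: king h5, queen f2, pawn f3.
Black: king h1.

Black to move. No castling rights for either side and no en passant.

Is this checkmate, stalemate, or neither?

Black to move; black king on h1.
In check: no.
King squares — g1: attacked by Qf2; g2: attacked by Qf2; h2: attacked by Qf2.
Legal moves for Black: none.
Not in check and no legal moves → stalemate.

stalemate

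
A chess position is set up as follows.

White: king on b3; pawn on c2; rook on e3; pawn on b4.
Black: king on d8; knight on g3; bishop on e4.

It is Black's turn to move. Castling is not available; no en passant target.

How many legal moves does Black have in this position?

22

Black to move; king on d8.
In check: no.
Legal moves: Ke8, Kc8, Ke7, Kd7, Kc7, Ba8, Bh7, Bb7, Bg6, Bc6, Bf5, Bd5+, Bf3, Bd3, Bg2, Bxc2+, Bh1, Nh5, Nf5, Ne2, Nh1, Nf1.
Count: 22.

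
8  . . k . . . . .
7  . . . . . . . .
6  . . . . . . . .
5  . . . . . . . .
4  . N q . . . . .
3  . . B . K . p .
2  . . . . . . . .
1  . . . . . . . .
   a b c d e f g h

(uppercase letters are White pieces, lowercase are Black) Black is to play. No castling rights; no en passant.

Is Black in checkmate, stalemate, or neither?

neither

Black to move; black king on c8.
In check: no.
Legal moves for Black include: Kd8, Kb8, Kd7, Kc7, Kb7, Qg8, Qf7, Qc7, Qe6+, Qc6, Qa6, Qd5, Qc5+, Qb5, Qh4, Qg4, Qf4+, Qe4+, ... (list truncated; more exist).
Black has legal moves and is not in check → neither.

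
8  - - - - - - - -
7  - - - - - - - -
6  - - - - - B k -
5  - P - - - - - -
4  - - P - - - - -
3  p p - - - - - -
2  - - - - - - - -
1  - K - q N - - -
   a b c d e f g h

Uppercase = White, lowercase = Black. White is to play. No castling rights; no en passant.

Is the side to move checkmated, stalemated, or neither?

White to move; white king on b1.
In check: yes, from the black queen on d1.
King squares — a1: attacked by Qd1; c1: attacked by Qd1; a2: attacked by Pb3; b2: attacked by Pa3; c2: attacked by Qd1.
Legal moves for White: none.
In check with no legal moves → checkmate.

checkmate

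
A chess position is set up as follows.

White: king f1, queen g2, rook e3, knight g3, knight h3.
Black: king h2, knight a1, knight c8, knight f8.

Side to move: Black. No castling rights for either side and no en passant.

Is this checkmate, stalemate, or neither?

checkmate

Black to move; black king on h2.
In check: yes, from the white queen on g2.
King squares — g1: attacked by Kf1; h1: attacked by Qg2; g2: attacked by Kf1; g3: attacked by Qg2; h3: attacked by Qg2.
Legal moves for Black: none.
In check with no legal moves → checkmate.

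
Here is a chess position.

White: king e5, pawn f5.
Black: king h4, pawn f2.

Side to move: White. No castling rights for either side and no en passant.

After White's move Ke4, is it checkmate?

After Ke4: black king on h4; in check: no.
Black is not in check, so this cannot be checkmate.

no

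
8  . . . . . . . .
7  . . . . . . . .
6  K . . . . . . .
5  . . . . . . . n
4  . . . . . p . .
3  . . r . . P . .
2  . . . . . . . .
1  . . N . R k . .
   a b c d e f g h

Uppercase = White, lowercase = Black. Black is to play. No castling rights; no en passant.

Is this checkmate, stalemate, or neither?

Black to move; black king on f1.
In check: yes, from the white rook on e1.
Legal moves for Black: Kg2, Kf2, Kxe1.
Black is in check but has 3 legal moves → neither.

neither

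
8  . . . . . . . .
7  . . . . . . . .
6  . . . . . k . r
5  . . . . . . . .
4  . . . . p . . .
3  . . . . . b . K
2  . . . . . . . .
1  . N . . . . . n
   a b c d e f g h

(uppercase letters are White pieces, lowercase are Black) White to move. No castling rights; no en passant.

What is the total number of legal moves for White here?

White to move; king on h3.
In check: yes, from the black rook on h6.
Legal moves: none.
Count: 0.

0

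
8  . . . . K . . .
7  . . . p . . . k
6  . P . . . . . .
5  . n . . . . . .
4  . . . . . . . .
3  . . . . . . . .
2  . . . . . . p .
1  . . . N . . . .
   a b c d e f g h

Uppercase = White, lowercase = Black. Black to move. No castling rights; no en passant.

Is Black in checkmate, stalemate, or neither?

neither

Black to move; black king on h7.
In check: no.
Legal moves for Black: Kh8, Kg8, Kg7, Kh6, Kg6, Nc7+, Na7, Nd6+, Nd4, Nc3, Na3, d6, g1=Q, g1=R, g1=B, g1=N, d5.
Black has 17 legal moves and is not in check → neither.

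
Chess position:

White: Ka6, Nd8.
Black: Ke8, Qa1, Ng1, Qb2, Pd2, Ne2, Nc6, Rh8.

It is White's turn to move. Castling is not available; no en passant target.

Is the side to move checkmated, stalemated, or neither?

checkmate

White to move; white king on a6.
In check: yes, from the black queen on a1.
King squares — a5: attacked by Qa1; b5: attacked by Qb2; b6: attacked by Qb2; a7: attacked by Qa1; b7: attacked by Qb2.
Legal moves for White: none.
In check with no legal moves → checkmate.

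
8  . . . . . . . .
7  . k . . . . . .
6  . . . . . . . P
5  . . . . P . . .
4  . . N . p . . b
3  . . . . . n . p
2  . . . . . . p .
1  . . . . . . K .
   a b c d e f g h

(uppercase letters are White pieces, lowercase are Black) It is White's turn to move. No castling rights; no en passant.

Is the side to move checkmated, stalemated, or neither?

checkmate

White to move; white king on g1.
In check: yes, from the black knight on f3.
King squares — f1: attacked by Pg2; h1: attacked by Pg2; f2: attacked by Bh4; g2: attacked by Ph3; h2: attacked by Nf3.
Legal moves for White: none.
In check with no legal moves → checkmate.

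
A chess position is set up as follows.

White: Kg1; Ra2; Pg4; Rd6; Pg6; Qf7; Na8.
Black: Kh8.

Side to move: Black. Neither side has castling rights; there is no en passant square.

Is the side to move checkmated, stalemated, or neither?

Black to move; black king on h8.
In check: no.
King squares — g7: attacked by Qf7; h7: attacked by Pg6; g8: attacked by Qf7.
Legal moves for Black: none.
Not in check and no legal moves → stalemate.

stalemate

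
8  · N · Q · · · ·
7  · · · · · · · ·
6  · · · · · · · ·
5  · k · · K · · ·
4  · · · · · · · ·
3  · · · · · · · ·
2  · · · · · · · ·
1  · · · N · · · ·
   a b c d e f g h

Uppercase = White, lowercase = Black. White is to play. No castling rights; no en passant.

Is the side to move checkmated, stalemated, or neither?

White to move; white king on e5.
In check: no.
Legal moves for White include: Qh8, Qg8, Qf8, Qe8+, Qc8, Qe7, Qd7+, Qc7, Qf6, Qd6, Qb6+, Qg5, Qd5+, Qa5+, Qh4, Qd4, Qd3+, Qd2, ... (list truncated; more exist).
White has legal moves and is not in check → neither.

neither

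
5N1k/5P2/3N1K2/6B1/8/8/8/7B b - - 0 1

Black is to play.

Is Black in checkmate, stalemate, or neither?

stalemate

Black to move; black king on h8.
In check: no.
King squares — g7: attacked by Kf6; h7: attacked by Nf8; g8: attacked by Pf7.
Legal moves for Black: none.
Not in check and no legal moves → stalemate.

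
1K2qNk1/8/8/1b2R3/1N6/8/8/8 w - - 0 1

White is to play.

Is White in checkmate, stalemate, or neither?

White to move; white king on b8.
In check: yes, from the black queen on e8.
King squares — a7: available; b7: available; c7: available; a8: attacked by Qe8; c8: attacked by Qe8.
Legal moves for White: Kc7, Kb7, Ka7, Rxe8.
White is in check but has 4 legal moves → neither.

neither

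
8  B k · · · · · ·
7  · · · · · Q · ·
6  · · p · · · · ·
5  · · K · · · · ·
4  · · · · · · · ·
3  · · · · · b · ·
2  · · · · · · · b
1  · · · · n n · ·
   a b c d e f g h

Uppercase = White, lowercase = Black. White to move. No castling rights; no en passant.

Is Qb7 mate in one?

yes

After Qb7: black king on b8; in check: yes, from the white queen on b7.
King squares — a7: attacked by Qb7; b7: attacked by Ba8; c7: attacked by Qb7; a8: attacked by Qb7; c8: attacked by Qb7.
Black has no legal moves → checkmate.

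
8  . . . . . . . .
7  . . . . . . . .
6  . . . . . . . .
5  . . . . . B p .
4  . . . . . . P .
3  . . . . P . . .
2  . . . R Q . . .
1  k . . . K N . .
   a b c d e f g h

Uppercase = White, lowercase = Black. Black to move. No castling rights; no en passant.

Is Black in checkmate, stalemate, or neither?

stalemate

Black to move; black king on a1.
In check: no.
King squares — b1: attacked by Bf5; a2: attacked by Rd2; b2: attacked by Rd2.
Legal moves for Black: none.
Not in check and no legal moves → stalemate.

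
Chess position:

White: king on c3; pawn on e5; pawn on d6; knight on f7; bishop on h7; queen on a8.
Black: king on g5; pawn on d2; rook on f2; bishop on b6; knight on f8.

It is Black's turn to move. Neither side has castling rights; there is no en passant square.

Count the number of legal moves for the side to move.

5

Black to move; king on g5.
In check: yes, from the white knight on f7.
Legal moves: Kh5, Kh4, Kg4, Kf4, Rxf7.
Count: 5.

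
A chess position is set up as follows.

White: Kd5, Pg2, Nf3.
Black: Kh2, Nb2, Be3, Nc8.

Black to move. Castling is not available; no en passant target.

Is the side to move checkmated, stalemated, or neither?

neither

Black to move; black king on h2.
In check: yes, from the white knight on f3.
Legal moves for Black: Kg3, Kxg2, Kh1.
Black is in check but has 3 legal moves → neither.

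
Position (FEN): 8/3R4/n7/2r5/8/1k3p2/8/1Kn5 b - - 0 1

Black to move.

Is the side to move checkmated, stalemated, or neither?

neither

Black to move; black king on b3.
In check: no.
Legal moves for Black include: Nb8, Nc7, Nb4, Rc8, Rc7, Rc6, Rh5, Rg5, Rf5, Re5, Rd5, Rb5, Ra5, Rc4, Rc3, Rc2, Kc4, Kb4, ... (list truncated; more exist).
Black has legal moves and is not in check → neither.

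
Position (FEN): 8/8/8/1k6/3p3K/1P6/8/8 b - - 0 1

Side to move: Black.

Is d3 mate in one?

no

After d3: white king on h4; in check: no.
White is not in check, so this cannot be checkmate.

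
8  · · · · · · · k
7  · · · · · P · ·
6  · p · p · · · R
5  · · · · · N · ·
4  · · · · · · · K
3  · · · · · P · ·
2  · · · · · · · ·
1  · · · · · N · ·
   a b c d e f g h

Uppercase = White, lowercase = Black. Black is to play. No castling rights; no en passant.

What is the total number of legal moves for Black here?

0

Black to move; king on h8.
In check: yes, from the white rook on h6.
Legal moves: none.
Count: 0.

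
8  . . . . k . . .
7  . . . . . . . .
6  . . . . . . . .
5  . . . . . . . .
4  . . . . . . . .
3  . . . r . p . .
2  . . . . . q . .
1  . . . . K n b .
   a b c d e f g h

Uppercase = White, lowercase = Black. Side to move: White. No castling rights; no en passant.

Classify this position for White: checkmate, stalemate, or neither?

White to move; white king on e1.
In check: yes, from the black queen on f2.
King squares — d1: attacked by Rd3; f1: attacked by Qf2; d2: attacked by Nf1; e2: attacked by Qf2; f2: attacked by Bg1.
Legal moves for White: none.
In check with no legal moves → checkmate.

checkmate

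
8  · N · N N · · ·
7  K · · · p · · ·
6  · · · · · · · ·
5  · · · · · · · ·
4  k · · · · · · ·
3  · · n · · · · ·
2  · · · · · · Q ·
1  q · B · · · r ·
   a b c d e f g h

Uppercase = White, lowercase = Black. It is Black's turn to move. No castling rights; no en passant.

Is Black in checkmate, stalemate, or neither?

Black to move; black king on a4.
In check: no.
Legal moves for Black include: Kb5+, Ka5, Kb4+, Kb3+, Nd5, Nb5+, Ne4, Ne2, Na2, Nd1, Nb1, Rxg2, Rh1, Rf1, Re1, Rd1, Rxc1, Qa3, ... (list truncated; more exist).
Black has legal moves and is not in check → neither.

neither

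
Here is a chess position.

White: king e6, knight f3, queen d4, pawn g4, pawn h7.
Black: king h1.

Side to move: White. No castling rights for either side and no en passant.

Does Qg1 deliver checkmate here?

yes

After Qg1: black king on h1; in check: yes, from the white queen on g1.
King squares — g1: attacked by Nf3; g2: attacked by Qg1; h2: attacked by Qg1.
Black has no legal moves → checkmate.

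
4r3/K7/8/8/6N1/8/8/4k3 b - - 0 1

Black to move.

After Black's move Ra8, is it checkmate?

no

After Ra8: white king on a7; in check: yes, from the black rook on a8.
White has 3 legal replies: Kxa8, Kb7, Kb6.
In check but a legal move exists → not checkmate.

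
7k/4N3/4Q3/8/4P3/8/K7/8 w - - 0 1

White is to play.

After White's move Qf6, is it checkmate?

no

After Qf6: black king on h8; in check: yes, from the white queen on f6.
Black has 1 legal reply: Kh7.
In check but a legal move exists → not checkmate.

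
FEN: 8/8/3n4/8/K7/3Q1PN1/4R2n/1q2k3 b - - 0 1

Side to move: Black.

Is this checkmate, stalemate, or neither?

Black to move; black king on e1.
In check: yes, from the white rook on e2.
King squares — d1: attacked by Qd3; f1: attacked by Ng3; d2: attacked by Re2; e2: attacked by Qd3; f2: attacked by Re2.
Legal moves for Black: none.
In check with no legal moves → checkmate.

checkmate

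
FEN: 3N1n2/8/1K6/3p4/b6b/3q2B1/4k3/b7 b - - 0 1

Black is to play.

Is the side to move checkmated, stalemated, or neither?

neither

Black to move; black king on e2.
In check: no.
Legal moves for Black include: Nh7, Nd7+, Ng6, Ne6, Bxd8+, Be7, Bhf6, Bg5, Bxg3, Be8, Bd7, Bc6, Bb5, Bb3, Bc2, Bd1, Qh7, Qg6+, ... (list truncated; more exist).
Black has legal moves and is not in check → neither.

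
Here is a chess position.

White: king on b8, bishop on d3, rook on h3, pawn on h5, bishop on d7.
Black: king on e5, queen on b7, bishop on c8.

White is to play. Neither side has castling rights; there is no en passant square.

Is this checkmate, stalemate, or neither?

White to move; white king on b8.
In check: yes, from the black queen on b7.
King squares — a7: attacked by Qb7; b7: attacked by Bc8; c7: attacked by Qb7; a8: attacked by Qb7; c8: attacked by Qb7.
Legal moves for White: none.
In check with no legal moves → checkmate.

checkmate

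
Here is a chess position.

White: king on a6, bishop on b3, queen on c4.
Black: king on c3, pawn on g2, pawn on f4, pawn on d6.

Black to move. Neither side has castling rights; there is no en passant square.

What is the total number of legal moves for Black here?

2

Black to move; king on c3.
In check: yes, from the white queen on c4.
Legal moves: Kd2, Kb2.
Count: 2.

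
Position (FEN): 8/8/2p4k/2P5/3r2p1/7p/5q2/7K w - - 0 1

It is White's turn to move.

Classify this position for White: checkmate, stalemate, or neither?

White to move; white king on h1.
In check: no.
King squares — g1: attacked by Qf2; g2: attacked by Qf2; h2: attacked by Qf2.
Legal moves for White: none.
Not in check and no legal moves → stalemate.

stalemate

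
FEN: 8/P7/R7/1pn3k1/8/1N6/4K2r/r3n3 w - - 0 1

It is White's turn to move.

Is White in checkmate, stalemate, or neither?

White to move; white king on e2.
In check: yes, from the black rook on h2.
Legal moves for White: Ke3, Kf1.
White is in check but has 2 legal moves → neither.

neither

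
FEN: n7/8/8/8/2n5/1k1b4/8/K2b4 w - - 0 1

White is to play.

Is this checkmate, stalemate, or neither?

White to move; white king on a1.
In check: no.
King squares — b1: attacked by Bd3; a2: attacked by Kb3; b2: attacked by Kb3.
Legal moves for White: none.
Not in check and no legal moves → stalemate.

stalemate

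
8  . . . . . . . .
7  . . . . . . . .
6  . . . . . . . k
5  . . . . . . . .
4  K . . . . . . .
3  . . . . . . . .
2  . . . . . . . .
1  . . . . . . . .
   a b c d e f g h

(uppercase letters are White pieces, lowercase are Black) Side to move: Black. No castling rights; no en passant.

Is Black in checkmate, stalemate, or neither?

neither

Black to move; black king on h6.
In check: no.
Legal moves for Black: Kh7, Kg7, Kg6, Kh5, Kg5.
Black has 5 legal moves and is not in check → neither.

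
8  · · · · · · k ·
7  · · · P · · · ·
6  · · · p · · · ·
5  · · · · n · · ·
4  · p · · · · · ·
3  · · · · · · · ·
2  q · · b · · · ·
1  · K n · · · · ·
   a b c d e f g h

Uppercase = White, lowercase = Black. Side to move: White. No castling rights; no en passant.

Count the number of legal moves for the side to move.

White to move; king on b1.
In check: yes, from the black queen on a2.
Legal moves: none.
Count: 0.

0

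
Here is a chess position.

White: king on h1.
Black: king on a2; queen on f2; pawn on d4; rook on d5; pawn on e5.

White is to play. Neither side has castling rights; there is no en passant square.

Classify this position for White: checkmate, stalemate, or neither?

White to move; white king on h1.
In check: no.
King squares — g1: attacked by Qf2; g2: attacked by Qf2; h2: attacked by Qf2.
Legal moves for White: none.
Not in check and no legal moves → stalemate.

stalemate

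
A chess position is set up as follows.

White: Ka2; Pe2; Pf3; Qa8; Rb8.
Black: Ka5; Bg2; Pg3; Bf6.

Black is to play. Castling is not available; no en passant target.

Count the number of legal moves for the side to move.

Black to move; king on a5.
In check: yes, from the white queen on a8.
Legal moves: none.
Count: 0.

0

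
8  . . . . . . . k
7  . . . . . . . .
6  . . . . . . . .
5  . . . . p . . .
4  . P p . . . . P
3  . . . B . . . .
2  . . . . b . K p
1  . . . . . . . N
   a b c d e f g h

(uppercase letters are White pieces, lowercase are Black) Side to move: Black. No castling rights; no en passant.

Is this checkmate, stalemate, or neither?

neither

Black to move; black king on h8.
In check: no.
Legal moves for Black: Kg8, Kg7, Bh5, Bg4, Bf3+, Bxd3, Bf1+, Bd1, cxd3, e4, c3.
Black has 11 legal moves and is not in check → neither.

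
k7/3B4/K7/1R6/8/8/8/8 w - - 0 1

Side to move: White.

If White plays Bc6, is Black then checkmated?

After Bc6: black king on a8; in check: yes, from the white bishop on c6.
King squares — a7: attacked by Ka6; b7: attacked by Rb5; b8: attacked by Rb5.
Black has no legal moves → checkmate.

yes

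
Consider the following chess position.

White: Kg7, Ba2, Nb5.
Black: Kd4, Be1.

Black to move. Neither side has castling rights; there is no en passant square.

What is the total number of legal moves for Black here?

Black to move; king on d4.
In check: yes, from the white knight on b5.
Legal moves: Ke5, Kc5, Ke4, Ke3, Kd3.
Count: 5.

5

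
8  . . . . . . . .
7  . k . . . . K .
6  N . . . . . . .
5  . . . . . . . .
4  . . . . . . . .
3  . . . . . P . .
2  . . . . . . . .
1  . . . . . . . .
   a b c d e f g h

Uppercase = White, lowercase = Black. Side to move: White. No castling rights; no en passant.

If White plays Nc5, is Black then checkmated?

After Nc5: black king on b7; in check: yes, from the white knight on c5.
Black has 7 legal replies: Kc8, Kb8, Ka8, Kc7, Ka7, Kc6, Kb6.
In check but a legal move exists → not checkmate.

no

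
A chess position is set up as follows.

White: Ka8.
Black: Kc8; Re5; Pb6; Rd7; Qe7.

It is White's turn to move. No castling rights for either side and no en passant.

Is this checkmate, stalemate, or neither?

White to move; white king on a8.
In check: no.
King squares — a7: attacked by Rd7; b7: attacked by Rd7; b8: attacked by Kc8.
Legal moves for White: none.
Not in check and no legal moves → stalemate.

stalemate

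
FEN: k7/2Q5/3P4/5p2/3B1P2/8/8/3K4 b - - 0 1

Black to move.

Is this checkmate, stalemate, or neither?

stalemate

Black to move; black king on a8.
In check: no.
King squares — a7: attacked by Bd4; b7: attacked by Qc7; b8: attacked by Qc7.
Legal moves for Black: none.
Not in check and no legal moves → stalemate.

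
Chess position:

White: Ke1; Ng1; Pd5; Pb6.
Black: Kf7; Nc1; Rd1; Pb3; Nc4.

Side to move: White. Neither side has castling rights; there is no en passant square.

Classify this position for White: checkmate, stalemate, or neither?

neither

White to move; white king on e1.
In check: yes, from the black rook on d1.
Legal moves for White: Kf2, Kxd1.
White is in check but has 2 legal moves → neither.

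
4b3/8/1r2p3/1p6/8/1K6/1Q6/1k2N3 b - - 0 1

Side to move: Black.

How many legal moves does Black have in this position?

0

Black to move; king on b1.
In check: yes, from the white queen on b2.
Legal moves: none.
Count: 0.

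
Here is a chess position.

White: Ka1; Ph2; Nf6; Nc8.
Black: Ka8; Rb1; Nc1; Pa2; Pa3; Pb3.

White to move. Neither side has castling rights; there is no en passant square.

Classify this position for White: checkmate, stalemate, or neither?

checkmate

White to move; white king on a1.
In check: yes, from the black rook on b1.
King squares — b1: attacked by Pa2; a2: attacked by Nc1; b2: attacked by Rb1.
Legal moves for White: none.
In check with no legal moves → checkmate.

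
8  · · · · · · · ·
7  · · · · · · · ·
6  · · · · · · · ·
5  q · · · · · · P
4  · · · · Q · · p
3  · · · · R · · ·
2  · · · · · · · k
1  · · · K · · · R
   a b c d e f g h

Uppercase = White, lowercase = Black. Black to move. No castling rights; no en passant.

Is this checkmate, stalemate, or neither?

checkmate

Black to move; black king on h2.
In check: yes, from the white rook on h1.
King squares — g1: attacked by Rh1; h1: attacked by Qe4; g2: attacked by Qe4; g3: attacked by Re3; h3: attacked by Rh1.
Legal moves for Black: none.
In check with no legal moves → checkmate.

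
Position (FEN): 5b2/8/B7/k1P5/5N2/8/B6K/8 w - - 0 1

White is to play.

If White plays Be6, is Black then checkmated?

no

After Be6: black king on a5; in check: no.
Black is not in check, so this cannot be checkmate.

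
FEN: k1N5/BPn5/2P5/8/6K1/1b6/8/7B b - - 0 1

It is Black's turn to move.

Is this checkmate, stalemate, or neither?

Black to move; black king on a8.
In check: yes, from the white pawn on b7.
King squares — a7: attacked by Nc8; b7: attacked by Pc6; b8: attacked by Ba7.
Legal moves for Black: none.
In check with no legal moves → checkmate.

checkmate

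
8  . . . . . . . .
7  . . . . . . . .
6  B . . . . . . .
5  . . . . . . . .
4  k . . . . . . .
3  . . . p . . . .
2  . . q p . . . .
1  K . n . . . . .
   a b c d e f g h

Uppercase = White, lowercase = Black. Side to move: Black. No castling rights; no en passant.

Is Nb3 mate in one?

After Nb3: white king on a1; in check: yes, from the black knight on b3.
King squares — b1: attacked by Qc2; a2: attacked by Qc2; b2: attacked by Qc2.
White has no legal moves → checkmate.

yes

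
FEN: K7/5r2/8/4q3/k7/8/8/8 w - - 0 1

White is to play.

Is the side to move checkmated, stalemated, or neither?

stalemate

White to move; white king on a8.
In check: no.
King squares — a7: attacked by Rf7; b7: attacked by Rf7; b8: attacked by Qe5.
Legal moves for White: none.
Not in check and no legal moves → stalemate.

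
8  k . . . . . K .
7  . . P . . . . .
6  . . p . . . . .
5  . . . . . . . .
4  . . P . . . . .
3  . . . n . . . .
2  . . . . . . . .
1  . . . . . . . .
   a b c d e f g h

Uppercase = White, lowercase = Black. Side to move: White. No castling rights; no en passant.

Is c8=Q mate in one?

After c8=Q: black king on a8; in check: yes, from the white queen on c8.
Black has 1 legal reply: Ka7.
In check but a legal move exists → not checkmate.

no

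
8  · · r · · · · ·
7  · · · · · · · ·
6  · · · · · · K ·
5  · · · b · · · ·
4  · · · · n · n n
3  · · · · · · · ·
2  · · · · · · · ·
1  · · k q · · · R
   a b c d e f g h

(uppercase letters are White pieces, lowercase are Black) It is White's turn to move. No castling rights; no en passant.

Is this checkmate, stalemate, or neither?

White to move; white king on g6.
In check: yes, from the black knight on h4.
Legal moves for White: Kh7, Kg7, Kh5, Rxh4.
White is in check but has 4 legal moves → neither.

neither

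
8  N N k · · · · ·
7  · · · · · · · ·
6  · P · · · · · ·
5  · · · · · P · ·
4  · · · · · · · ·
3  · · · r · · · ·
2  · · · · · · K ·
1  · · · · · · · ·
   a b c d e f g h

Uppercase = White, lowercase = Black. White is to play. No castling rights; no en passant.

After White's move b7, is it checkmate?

no

After b7: black king on c8; in check: yes, from the white pawn on b7.
Black has 3 legal replies: Kd8, Kxb8, Kxb7.
In check but a legal move exists → not checkmate.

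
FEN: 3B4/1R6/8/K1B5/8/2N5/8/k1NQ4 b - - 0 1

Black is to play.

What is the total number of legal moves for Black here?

Black to move; king on a1.
In check: no.
Legal moves: none.
Count: 0.

0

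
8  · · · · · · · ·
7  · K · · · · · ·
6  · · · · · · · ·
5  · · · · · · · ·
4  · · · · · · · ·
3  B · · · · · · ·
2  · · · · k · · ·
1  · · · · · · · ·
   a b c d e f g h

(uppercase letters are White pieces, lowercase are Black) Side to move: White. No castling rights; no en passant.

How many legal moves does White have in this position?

15

White to move; king on b7.
In check: no.
Legal moves: Kc8, Kb8, Ka8, Kc7, Ka7, Kc6, Kb6, Ka6, Bf8, Be7, Bd6, Bc5, Bb4, Bb2, Bc1.
Count: 15.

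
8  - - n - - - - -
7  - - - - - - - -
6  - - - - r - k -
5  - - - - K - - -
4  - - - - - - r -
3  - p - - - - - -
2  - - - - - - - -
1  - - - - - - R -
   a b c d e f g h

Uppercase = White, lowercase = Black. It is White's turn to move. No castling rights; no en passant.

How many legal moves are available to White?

2

White to move; king on e5.
In check: yes, from the black rook on e6.
Legal moves: Kxe6, Kd5.
Count: 2.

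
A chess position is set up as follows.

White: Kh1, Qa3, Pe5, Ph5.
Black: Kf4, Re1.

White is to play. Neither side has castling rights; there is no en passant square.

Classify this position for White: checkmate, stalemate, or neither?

White to move; white king on h1.
In check: yes, from the black rook on e1.
Legal moves for White: Kh2, Kg2.
White is in check but has 2 legal moves → neither.

neither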